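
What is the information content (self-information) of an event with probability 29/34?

Information content I(x) = -log₂(p(x))
I = -log₂(29/34) = -log₂(0.8529)
I = 0.2295 bits


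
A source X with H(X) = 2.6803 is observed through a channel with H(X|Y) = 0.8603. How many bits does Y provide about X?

I(X;Y) = H(X) - H(X|Y)
I(X;Y) = 2.6803 - 0.8603 = 1.82 bits


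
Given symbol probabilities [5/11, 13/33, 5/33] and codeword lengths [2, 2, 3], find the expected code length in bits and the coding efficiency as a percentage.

Average length L = Σ p_i × l_i = 2.1515 bits
Entropy H = 1.4590 bits
Efficiency η = H/L × 100% = 67.81%


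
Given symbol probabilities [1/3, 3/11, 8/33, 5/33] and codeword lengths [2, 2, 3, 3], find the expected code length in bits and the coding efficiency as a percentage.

Average length L = Σ p_i × l_i = 2.3939 bits
Entropy H = 1.9476 bits
Efficiency η = H/L × 100% = 81.36%


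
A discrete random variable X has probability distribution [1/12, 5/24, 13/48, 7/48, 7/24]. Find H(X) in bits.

H(X) = -Σ p(x) log₂ p(x)
  -1/12 × log₂(1/12) = 0.2987
  -5/24 × log₂(5/24) = 0.4715
  -13/48 × log₂(13/48) = 0.5104
  -7/48 × log₂(7/48) = 0.4051
  -7/24 × log₂(7/24) = 0.5185
H(X) = 2.2041 bits


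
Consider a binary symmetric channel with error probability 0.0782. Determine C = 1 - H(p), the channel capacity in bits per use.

For BSC with error probability p:
C = 1 - H(p) where H(p) is binary entropy
H(0.0782) = -0.0782 × log₂(0.0782) - 0.9218 × log₂(0.9218)
H(p) = 0.3958
C = 1 - 0.3958 = 0.6042 bits/use


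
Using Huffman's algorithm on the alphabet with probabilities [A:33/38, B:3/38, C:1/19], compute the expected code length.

Huffman tree construction:
Combine smallest probabilities repeatedly
Resulting codes:
  A: 1 (length 1)
  B: 01 (length 2)
  C: 00 (length 2)
Average length = Σ p(s) × length(s) = 1.1316 bits


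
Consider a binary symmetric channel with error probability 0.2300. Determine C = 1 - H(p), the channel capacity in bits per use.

For BSC with error probability p:
C = 1 - H(p) where H(p) is binary entropy
H(0.2300) = -0.2300 × log₂(0.2300) - 0.7700 × log₂(0.7700)
H(p) = 0.7780
C = 1 - 0.7780 = 0.2220 bits/use


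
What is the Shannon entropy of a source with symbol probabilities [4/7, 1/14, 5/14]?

H(X) = -Σ p(x) log₂ p(x)
  -4/7 × log₂(4/7) = 0.4613
  -1/14 × log₂(1/14) = 0.2720
  -5/14 × log₂(5/14) = 0.5305
H(X) = 1.2638 bits


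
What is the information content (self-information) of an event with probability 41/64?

Information content I(x) = -log₂(p(x))
I = -log₂(41/64) = -log₂(0.6406)
I = 0.6424 bits


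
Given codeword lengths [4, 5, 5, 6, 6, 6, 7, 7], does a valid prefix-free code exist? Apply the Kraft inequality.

Kraft inequality: Σ 2^(-l_i) ≤ 1 for prefix-free code
Calculating: 2^(-4) + 2^(-5) + 2^(-5) + 2^(-6) + 2^(-6) + 2^(-6) + 2^(-7) + 2^(-7)
= 0.0625 + 0.03125 + 0.03125 + 0.015625 + 0.015625 + 0.015625 + 0.0078125 + 0.0078125
= 0.1875
Since 0.1875 ≤ 1, prefix-free code exists


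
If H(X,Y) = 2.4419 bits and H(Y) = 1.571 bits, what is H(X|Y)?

Chain rule: H(X,Y) = H(X|Y) + H(Y)
H(X|Y) = H(X,Y) - H(Y) = 2.4419 - 1.571 = 0.8709 bits


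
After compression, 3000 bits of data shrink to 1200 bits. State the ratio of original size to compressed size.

Compression ratio = Original / Compressed
= 3000 / 1200 = 2.50:1


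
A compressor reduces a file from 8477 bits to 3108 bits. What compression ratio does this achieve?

Compression ratio = Original / Compressed
= 8477 / 3108 = 2.73:1


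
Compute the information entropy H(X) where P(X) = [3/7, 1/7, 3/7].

H(X) = -Σ p(x) log₂ p(x)
  -3/7 × log₂(3/7) = 0.5239
  -1/7 × log₂(1/7) = 0.4011
  -3/7 × log₂(3/7) = 0.5239
H(X) = 1.4488 bits


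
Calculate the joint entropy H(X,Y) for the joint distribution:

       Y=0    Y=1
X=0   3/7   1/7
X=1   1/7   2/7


H(X,Y) = -Σ p(x,y) log₂ p(x,y)
  p(0,0)=3/7: -0.4286 × log₂(0.4286) = 0.5239
  p(0,1)=1/7: -0.1429 × log₂(0.1429) = 0.4011
  p(1,0)=1/7: -0.1429 × log₂(0.1429) = 0.4011
  p(1,1)=2/7: -0.2857 × log₂(0.2857) = 0.5164
H(X,Y) = 1.8424 bits


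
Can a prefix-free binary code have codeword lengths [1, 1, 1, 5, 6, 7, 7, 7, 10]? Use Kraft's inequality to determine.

Kraft inequality: Σ 2^(-l_i) ≤ 1 for prefix-free code
Calculating: 2^(-1) + 2^(-1) + 2^(-1) + 2^(-5) + 2^(-6) + 2^(-7) + 2^(-7) + 2^(-7) + 2^(-10)
= 0.5 + 0.5 + 0.5 + 0.03125 + 0.015625 + 0.0078125 + 0.0078125 + 0.0078125 + 0.0009765625
= 1.5713
Since 1.5713 > 1, prefix-free code does not exist


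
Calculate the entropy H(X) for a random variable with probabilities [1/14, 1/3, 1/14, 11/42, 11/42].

H(X) = -Σ p(x) log₂ p(x)
  -1/14 × log₂(1/14) = 0.2720
  -1/3 × log₂(1/3) = 0.5283
  -1/14 × log₂(1/14) = 0.2720
  -11/42 × log₂(11/42) = 0.5062
  -11/42 × log₂(11/42) = 0.5062
H(X) = 2.0847 bits


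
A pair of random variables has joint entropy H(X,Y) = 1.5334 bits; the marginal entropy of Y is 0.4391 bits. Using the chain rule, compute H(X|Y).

Chain rule: H(X,Y) = H(X|Y) + H(Y)
H(X|Y) = H(X,Y) - H(Y) = 1.5334 - 0.4391 = 1.0943 bits


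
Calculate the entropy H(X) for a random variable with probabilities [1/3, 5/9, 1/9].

H(X) = -Σ p(x) log₂ p(x)
  -1/3 × log₂(1/3) = 0.5283
  -5/9 × log₂(5/9) = 0.4711
  -1/9 × log₂(1/9) = 0.3522
H(X) = 1.3516 bits


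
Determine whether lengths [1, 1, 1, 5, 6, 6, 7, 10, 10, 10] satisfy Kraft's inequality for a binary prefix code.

Kraft inequality: Σ 2^(-l_i) ≤ 1 for prefix-free code
Calculating: 2^(-1) + 2^(-1) + 2^(-1) + 2^(-5) + 2^(-6) + 2^(-6) + 2^(-7) + 2^(-10) + 2^(-10) + 2^(-10)
= 0.5 + 0.5 + 0.5 + 0.03125 + 0.015625 + 0.015625 + 0.0078125 + 0.0009765625 + 0.0009765625 + 0.0009765625
= 1.5732
Since 1.5732 > 1, prefix-free code does not exist


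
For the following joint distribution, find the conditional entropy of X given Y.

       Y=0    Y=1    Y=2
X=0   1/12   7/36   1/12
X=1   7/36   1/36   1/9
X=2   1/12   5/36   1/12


H(X|Y) = Σ_y p(y) H(X|Y=y)
  p(Y=0) = 13/36, H(X|Y=0) = 1.4573
  p(Y=1) = 13/36, H(X|Y=1) = 1.2957
  p(Y=2) = 5/18, H(X|Y=2) = 1.5710
H(X|Y) = 0.3611×1.4573 + 0.3611×1.2957 + 0.2778×1.5710 = 1.4305 bits


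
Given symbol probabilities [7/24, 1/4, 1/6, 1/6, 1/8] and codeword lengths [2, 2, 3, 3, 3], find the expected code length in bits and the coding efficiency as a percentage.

Average length L = Σ p_i × l_i = 2.4583 bits
Entropy H = 2.2551 bits
Efficiency η = H/L × 100% = 91.73%


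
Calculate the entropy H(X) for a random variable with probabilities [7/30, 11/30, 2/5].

H(X) = -Σ p(x) log₂ p(x)
  -7/30 × log₂(7/30) = 0.4899
  -11/30 × log₂(11/30) = 0.5307
  -2/5 × log₂(2/5) = 0.5288
H(X) = 1.5494 bits


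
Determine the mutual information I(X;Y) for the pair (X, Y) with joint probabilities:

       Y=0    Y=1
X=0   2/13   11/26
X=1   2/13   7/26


H(X) = 0.9829, H(Y) = 0.8905, H(X,Y) = 1.8656
I(X;Y) = H(X) + H(Y) - H(X,Y) = 0.0077 bits


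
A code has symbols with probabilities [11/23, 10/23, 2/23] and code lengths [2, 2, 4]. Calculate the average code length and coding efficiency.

Average length L = Σ p_i × l_i = 2.1739 bits
Entropy H = 1.3378 bits
Efficiency η = H/L × 100% = 61.54%


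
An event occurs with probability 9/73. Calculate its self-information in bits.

Information content I(x) = -log₂(p(x))
I = -log₂(9/73) = -log₂(0.1233)
I = 3.0199 bits


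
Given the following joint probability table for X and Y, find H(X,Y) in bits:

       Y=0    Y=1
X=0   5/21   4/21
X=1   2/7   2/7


H(X,Y) = -Σ p(x,y) log₂ p(x,y)
  p(0,0)=5/21: -0.2381 × log₂(0.2381) = 0.4929
  p(0,1)=4/21: -0.1905 × log₂(0.1905) = 0.4557
  p(1,0)=2/7: -0.2857 × log₂(0.2857) = 0.5164
  p(1,1)=2/7: -0.2857 × log₂(0.2857) = 0.5164
H(X,Y) = 1.9814 bits


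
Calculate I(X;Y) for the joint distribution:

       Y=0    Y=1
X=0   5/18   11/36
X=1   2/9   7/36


H(X) = 0.9799, H(Y) = 1.0000, H(X,Y) = 1.9776
I(X;Y) = H(X) + H(Y) - H(X,Y) = 0.0023 bits


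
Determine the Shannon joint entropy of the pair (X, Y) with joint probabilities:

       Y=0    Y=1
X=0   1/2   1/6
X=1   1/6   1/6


H(X,Y) = -Σ p(x,y) log₂ p(x,y)
  p(0,0)=1/2: -0.5000 × log₂(0.5000) = 0.5000
  p(0,1)=1/6: -0.1667 × log₂(0.1667) = 0.4308
  p(1,0)=1/6: -0.1667 × log₂(0.1667) = 0.4308
  p(1,1)=1/6: -0.1667 × log₂(0.1667) = 0.4308
H(X,Y) = 1.7925 bits


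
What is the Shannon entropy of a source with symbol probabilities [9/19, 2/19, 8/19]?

H(X) = -Σ p(x) log₂ p(x)
  -9/19 × log₂(9/19) = 0.5106
  -2/19 × log₂(2/19) = 0.3419
  -8/19 × log₂(8/19) = 0.5254
H(X) = 1.3780 bits


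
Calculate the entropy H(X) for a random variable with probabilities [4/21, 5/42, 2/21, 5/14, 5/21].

H(X) = -Σ p(x) log₂ p(x)
  -4/21 × log₂(4/21) = 0.4557
  -5/42 × log₂(5/42) = 0.3655
  -2/21 × log₂(2/21) = 0.3231
  -5/14 × log₂(5/14) = 0.5305
  -5/21 × log₂(5/21) = 0.4929
H(X) = 2.1677 bits


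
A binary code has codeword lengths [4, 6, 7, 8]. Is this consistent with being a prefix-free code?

Kraft inequality: Σ 2^(-l_i) ≤ 1 for prefix-free code
Calculating: 2^(-4) + 2^(-6) + 2^(-7) + 2^(-8)
= 0.0625 + 0.015625 + 0.0078125 + 0.00390625
= 0.0898
Since 0.0898 ≤ 1, prefix-free code exists


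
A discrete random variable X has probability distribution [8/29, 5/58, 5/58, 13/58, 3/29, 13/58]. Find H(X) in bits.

H(X) = -Σ p(x) log₂ p(x)
  -8/29 × log₂(8/29) = 0.5125
  -5/58 × log₂(5/58) = 0.3048
  -5/58 × log₂(5/58) = 0.3048
  -13/58 × log₂(13/58) = 0.4836
  -3/29 × log₂(3/29) = 0.3386
  -13/58 × log₂(13/58) = 0.4836
H(X) = 2.4280 bits


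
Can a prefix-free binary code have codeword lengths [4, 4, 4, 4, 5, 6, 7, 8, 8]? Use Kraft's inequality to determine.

Kraft inequality: Σ 2^(-l_i) ≤ 1 for prefix-free code
Calculating: 2^(-4) + 2^(-4) + 2^(-4) + 2^(-4) + 2^(-5) + 2^(-6) + 2^(-7) + 2^(-8) + 2^(-8)
= 0.0625 + 0.0625 + 0.0625 + 0.0625 + 0.03125 + 0.015625 + 0.0078125 + 0.00390625 + 0.00390625
= 0.3125
Since 0.3125 ≤ 1, prefix-free code exists


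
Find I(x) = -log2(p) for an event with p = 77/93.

Information content I(x) = -log₂(p(x))
I = -log₂(77/93) = -log₂(0.8280)
I = 0.2724 bits


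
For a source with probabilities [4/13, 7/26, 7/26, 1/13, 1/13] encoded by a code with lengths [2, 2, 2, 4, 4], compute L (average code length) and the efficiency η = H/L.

Average length L = Σ p_i × l_i = 2.3077 bits
Entropy H = 2.1119 bits
Efficiency η = H/L × 100% = 91.51%


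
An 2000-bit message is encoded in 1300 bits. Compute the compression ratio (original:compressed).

Compression ratio = Original / Compressed
= 2000 / 1300 = 1.54:1


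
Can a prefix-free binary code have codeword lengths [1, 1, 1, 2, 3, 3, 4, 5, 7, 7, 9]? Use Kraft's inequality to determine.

Kraft inequality: Σ 2^(-l_i) ≤ 1 for prefix-free code
Calculating: 2^(-1) + 2^(-1) + 2^(-1) + 2^(-2) + 2^(-3) + 2^(-3) + 2^(-4) + 2^(-5) + 2^(-7) + 2^(-7) + 2^(-9)
= 0.5 + 0.5 + 0.5 + 0.25 + 0.125 + 0.125 + 0.0625 + 0.03125 + 0.0078125 + 0.0078125 + 0.001953125
= 2.1113
Since 2.1113 > 1, prefix-free code does not exist


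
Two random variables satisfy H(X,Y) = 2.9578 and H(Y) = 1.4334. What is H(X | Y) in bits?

Chain rule: H(X,Y) = H(X|Y) + H(Y)
H(X|Y) = H(X,Y) - H(Y) = 2.9578 - 1.4334 = 1.5244 bits


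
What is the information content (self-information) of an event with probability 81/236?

Information content I(x) = -log₂(p(x))
I = -log₂(81/236) = -log₂(0.3432)
I = 1.5428 bits


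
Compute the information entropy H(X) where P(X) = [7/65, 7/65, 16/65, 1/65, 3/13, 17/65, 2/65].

H(X) = -Σ p(x) log₂ p(x)
  -7/65 × log₂(7/65) = 0.3462
  -7/65 × log₂(7/65) = 0.3462
  -16/65 × log₂(16/65) = 0.4978
  -1/65 × log₂(1/65) = 0.0927
  -3/13 × log₂(3/13) = 0.4882
  -17/65 × log₂(17/65) = 0.5061
  -2/65 × log₂(2/65) = 0.1545
H(X) = 2.4317 bits


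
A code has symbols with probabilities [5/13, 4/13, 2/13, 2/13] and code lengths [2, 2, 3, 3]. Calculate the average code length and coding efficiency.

Average length L = Σ p_i × l_i = 2.3077 bits
Entropy H = 1.8843 bits
Efficiency η = H/L × 100% = 81.65%


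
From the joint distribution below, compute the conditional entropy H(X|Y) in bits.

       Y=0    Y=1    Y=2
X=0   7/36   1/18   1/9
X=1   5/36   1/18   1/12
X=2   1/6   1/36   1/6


H(X|Y) = Σ_y p(y) H(X|Y=y)
  p(Y=0) = 1/2, H(X|Y=0) = 1.5715
  p(Y=1) = 5/36, H(X|Y=1) = 1.5219
  p(Y=2) = 13/36, H(X|Y=2) = 1.5262
H(X|Y) = 0.5000×1.5715 + 0.1389×1.5219 + 0.3611×1.5262 = 1.5483 bits


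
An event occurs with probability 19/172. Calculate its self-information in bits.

Information content I(x) = -log₂(p(x))
I = -log₂(19/172) = -log₂(0.1105)
I = 3.1783 bits


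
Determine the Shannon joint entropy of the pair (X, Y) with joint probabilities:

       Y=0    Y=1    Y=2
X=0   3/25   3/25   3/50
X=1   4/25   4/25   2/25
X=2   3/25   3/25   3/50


H(X,Y) = -Σ p(x,y) log₂ p(x,y)
  p(0,0)=3/25: -0.1200 × log₂(0.1200) = 0.3671
  p(0,1)=3/25: -0.1200 × log₂(0.1200) = 0.3671
  p(0,2)=3/50: -0.0600 × log₂(0.0600) = 0.2435
  p(1,0)=4/25: -0.1600 × log₂(0.1600) = 0.4230
  p(1,1)=4/25: -0.1600 × log₂(0.1600) = 0.4230
  p(1,2)=2/25: -0.0800 × log₂(0.0800) = 0.2915
  p(2,0)=3/25: -0.1200 × log₂(0.1200) = 0.3671
  p(2,1)=3/25: -0.1200 × log₂(0.1200) = 0.3671
  p(2,2)=3/50: -0.0600 × log₂(0.0600) = 0.2435
H(X,Y) = 3.0929 bits


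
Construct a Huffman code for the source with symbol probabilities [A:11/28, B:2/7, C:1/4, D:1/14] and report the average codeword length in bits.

Huffman tree construction:
Combine smallest probabilities repeatedly
Resulting codes:
  A: 0 (length 1)
  B: 10 (length 2)
  C: 111 (length 3)
  D: 110 (length 3)
Average length = Σ p(s) × length(s) = 1.9286 bits


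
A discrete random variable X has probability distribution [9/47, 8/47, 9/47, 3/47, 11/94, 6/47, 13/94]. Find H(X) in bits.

H(X) = -Σ p(x) log₂ p(x)
  -9/47 × log₂(9/47) = 0.4566
  -8/47 × log₂(8/47) = 0.4348
  -9/47 × log₂(9/47) = 0.4566
  -3/47 × log₂(3/47) = 0.2534
  -11/94 × log₂(11/94) = 0.3622
  -6/47 × log₂(6/47) = 0.3791
  -13/94 × log₂(13/94) = 0.3947
H(X) = 2.7375 bits


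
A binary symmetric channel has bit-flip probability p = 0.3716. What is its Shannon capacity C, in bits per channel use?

For BSC with error probability p:
C = 1 - H(p) where H(p) is binary entropy
H(0.3716) = -0.3716 × log₂(0.3716) - 0.6284 × log₂(0.6284)
H(p) = 0.9519
C = 1 - 0.9519 = 0.0481 bits/use


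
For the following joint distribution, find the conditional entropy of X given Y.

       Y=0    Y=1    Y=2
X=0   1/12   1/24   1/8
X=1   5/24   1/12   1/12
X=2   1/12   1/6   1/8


H(X|Y) = Σ_y p(y) H(X|Y=y)
  p(Y=0) = 3/8, H(X|Y=0) = 1.4355
  p(Y=1) = 7/24, H(X|Y=1) = 1.3788
  p(Y=2) = 1/3, H(X|Y=2) = 1.5613
H(X|Y) = 0.3750×1.4355 + 0.2917×1.3788 + 0.3333×1.5613 = 1.4609 bits


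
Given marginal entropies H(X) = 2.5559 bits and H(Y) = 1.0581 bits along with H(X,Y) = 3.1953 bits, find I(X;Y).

I(X;Y) = H(X) + H(Y) - H(X,Y)
I(X;Y) = 2.5559 + 1.0581 - 3.1953 = 0.4187 bits


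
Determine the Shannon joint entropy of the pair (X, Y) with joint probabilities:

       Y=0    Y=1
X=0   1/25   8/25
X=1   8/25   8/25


H(X,Y) = -Σ p(x,y) log₂ p(x,y)
  p(0,0)=1/25: -0.0400 × log₂(0.0400) = 0.1858
  p(0,1)=8/25: -0.3200 × log₂(0.3200) = 0.5260
  p(1,0)=8/25: -0.3200 × log₂(0.3200) = 0.5260
  p(1,1)=8/25: -0.3200 × log₂(0.3200) = 0.5260
H(X,Y) = 1.7639 bits


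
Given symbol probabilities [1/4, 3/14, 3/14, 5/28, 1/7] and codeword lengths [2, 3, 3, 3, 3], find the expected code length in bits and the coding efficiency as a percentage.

Average length L = Σ p_i × l_i = 2.7500 bits
Entropy H = 2.2973 bits
Efficiency η = H/L × 100% = 83.54%


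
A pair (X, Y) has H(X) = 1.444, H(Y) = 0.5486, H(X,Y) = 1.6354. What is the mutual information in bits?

I(X;Y) = H(X) + H(Y) - H(X,Y)
I(X;Y) = 1.444 + 0.5486 - 1.6354 = 0.3572 bits


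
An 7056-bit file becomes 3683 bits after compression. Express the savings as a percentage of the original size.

Space savings = (1 - Compressed/Original) × 100%
= (1 - 3683/7056) × 100%
= 47.80%


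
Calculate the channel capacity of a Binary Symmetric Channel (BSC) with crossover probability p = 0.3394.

For BSC with error probability p:
C = 1 - H(p) where H(p) is binary entropy
H(0.3394) = -0.3394 × log₂(0.3394) - 0.6606 × log₂(0.6606)
H(p) = 0.9242
C = 1 - 0.9242 = 0.0758 bits/use


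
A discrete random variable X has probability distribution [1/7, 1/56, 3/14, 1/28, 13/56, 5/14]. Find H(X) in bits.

H(X) = -Σ p(x) log₂ p(x)
  -1/7 × log₂(1/7) = 0.4011
  -1/56 × log₂(1/56) = 0.1037
  -3/14 × log₂(3/14) = 0.4762
  -1/28 × log₂(1/28) = 0.1717
  -13/56 × log₂(13/56) = 0.4891
  -5/14 × log₂(5/14) = 0.5305
H(X) = 2.1723 bits


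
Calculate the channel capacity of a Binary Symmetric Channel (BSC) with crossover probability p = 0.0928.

For BSC with error probability p:
C = 1 - H(p) where H(p) is binary entropy
H(0.0928) = -0.0928 × log₂(0.0928) - 0.9072 × log₂(0.9072)
H(p) = 0.4457
C = 1 - 0.4457 = 0.5543 bits/use


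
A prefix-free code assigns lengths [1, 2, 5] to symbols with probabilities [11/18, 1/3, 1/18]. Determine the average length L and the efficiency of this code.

Average length L = Σ p_i × l_i = 1.5556 bits
Entropy H = 1.1942 bits
Efficiency η = H/L × 100% = 76.77%


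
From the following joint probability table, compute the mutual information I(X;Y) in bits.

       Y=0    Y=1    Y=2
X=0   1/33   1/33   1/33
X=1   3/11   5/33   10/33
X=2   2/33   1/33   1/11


H(X) = 1.0958, H(Y) = 1.5300, H(X,Y) = 2.6167
I(X;Y) = H(X) + H(Y) - H(X,Y) = 0.0091 bits


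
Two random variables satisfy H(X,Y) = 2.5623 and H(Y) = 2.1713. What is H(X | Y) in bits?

Chain rule: H(X,Y) = H(X|Y) + H(Y)
H(X|Y) = H(X,Y) - H(Y) = 2.5623 - 2.1713 = 0.391 bits


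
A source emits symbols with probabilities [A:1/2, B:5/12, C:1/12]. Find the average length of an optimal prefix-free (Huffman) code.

Huffman tree construction:
Combine smallest probabilities repeatedly
Resulting codes:
  A: 0 (length 1)
  B: 11 (length 2)
  C: 10 (length 2)
Average length = Σ p(s) × length(s) = 1.5000 bits


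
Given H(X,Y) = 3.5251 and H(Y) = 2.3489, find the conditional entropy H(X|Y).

Chain rule: H(X,Y) = H(X|Y) + H(Y)
H(X|Y) = H(X,Y) - H(Y) = 3.5251 - 2.3489 = 1.1762 bits


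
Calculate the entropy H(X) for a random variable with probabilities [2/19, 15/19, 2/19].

H(X) = -Σ p(x) log₂ p(x)
  -2/19 × log₂(2/19) = 0.3419
  -15/19 × log₂(15/19) = 0.2692
  -2/19 × log₂(2/19) = 0.3419
H(X) = 0.9530 bits


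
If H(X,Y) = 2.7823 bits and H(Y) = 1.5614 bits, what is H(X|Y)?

Chain rule: H(X,Y) = H(X|Y) + H(Y)
H(X|Y) = H(X,Y) - H(Y) = 2.7823 - 1.5614 = 1.2209 bits


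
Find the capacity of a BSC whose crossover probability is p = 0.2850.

For BSC with error probability p:
C = 1 - H(p) where H(p) is binary entropy
H(0.2850) = -0.2850 × log₂(0.2850) - 0.7150 × log₂(0.7150)
H(p) = 0.8622
C = 1 - 0.8622 = 0.1378 bits/use


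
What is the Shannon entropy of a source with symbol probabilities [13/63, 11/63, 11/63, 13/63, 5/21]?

H(X) = -Σ p(x) log₂ p(x)
  -13/63 × log₂(13/63) = 0.4698
  -11/63 × log₂(11/63) = 0.4396
  -11/63 × log₂(11/63) = 0.4396
  -13/63 × log₂(13/63) = 0.4698
  -5/21 × log₂(5/21) = 0.4929
H(X) = 2.3118 bits


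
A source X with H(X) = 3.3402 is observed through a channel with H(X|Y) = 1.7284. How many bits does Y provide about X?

I(X;Y) = H(X) - H(X|Y)
I(X;Y) = 3.3402 - 1.7284 = 1.6118 bits


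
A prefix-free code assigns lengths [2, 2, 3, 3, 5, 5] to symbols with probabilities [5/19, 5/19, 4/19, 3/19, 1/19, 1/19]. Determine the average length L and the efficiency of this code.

Average length L = Σ p_i × l_i = 2.6842 bits
Entropy H = 2.3546 bits
Efficiency η = H/L × 100% = 87.72%


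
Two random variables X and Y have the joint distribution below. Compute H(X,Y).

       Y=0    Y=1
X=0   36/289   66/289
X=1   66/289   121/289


H(X,Y) = -Σ p(x,y) log₂ p(x,y)
  p(0,0)=36/289: -0.1246 × log₂(0.1246) = 0.3743
  p(0,1)=66/289: -0.2284 × log₂(0.2284) = 0.4866
  p(1,0)=66/289: -0.2284 × log₂(0.2284) = 0.4866
  p(1,1)=121/289: -0.4187 × log₂(0.4187) = 0.5259
H(X,Y) = 1.8733 bits


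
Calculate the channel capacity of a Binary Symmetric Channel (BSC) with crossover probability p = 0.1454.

For BSC with error probability p:
C = 1 - H(p) where H(p) is binary entropy
H(0.1454) = -0.1454 × log₂(0.1454) - 0.8546 × log₂(0.8546)
H(p) = 0.5982
C = 1 - 0.5982 = 0.4018 bits/use


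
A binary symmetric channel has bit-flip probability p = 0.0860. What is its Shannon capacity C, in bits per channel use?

For BSC with error probability p:
C = 1 - H(p) where H(p) is binary entropy
H(0.0860) = -0.0860 × log₂(0.0860) - 0.9140 × log₂(0.9140)
H(p) = 0.4230
C = 1 - 0.4230 = 0.5770 bits/use


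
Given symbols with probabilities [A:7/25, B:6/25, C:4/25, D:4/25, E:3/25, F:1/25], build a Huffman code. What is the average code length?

Huffman tree construction:
Combine smallest probabilities repeatedly
Resulting codes:
  A: 10 (length 2)
  B: 01 (length 2)
  C: 110 (length 3)
  D: 111 (length 3)
  E: 001 (length 3)
  F: 000 (length 3)
Average length = Σ p(s) × length(s) = 2.4800 bits


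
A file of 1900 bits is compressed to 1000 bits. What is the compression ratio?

Compression ratio = Original / Compressed
= 1900 / 1000 = 1.90:1


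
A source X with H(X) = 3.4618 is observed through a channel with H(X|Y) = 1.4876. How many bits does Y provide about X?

I(X;Y) = H(X) - H(X|Y)
I(X;Y) = 3.4618 - 1.4876 = 1.9742 bits


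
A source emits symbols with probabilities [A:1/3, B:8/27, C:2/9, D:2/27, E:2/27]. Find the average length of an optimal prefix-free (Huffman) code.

Huffman tree construction:
Combine smallest probabilities repeatedly
Resulting codes:
  A: 11 (length 2)
  B: 10 (length 2)
  C: 01 (length 2)
  D: 000 (length 3)
  E: 001 (length 3)
Average length = Σ p(s) × length(s) = 2.1481 bits


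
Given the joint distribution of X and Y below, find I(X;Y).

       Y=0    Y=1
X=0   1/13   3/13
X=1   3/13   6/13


H(X) = 0.8905, H(Y) = 0.8905, H(X,Y) = 1.7759
I(X;Y) = H(X) + H(Y) - H(X,Y) = 0.0051 bits


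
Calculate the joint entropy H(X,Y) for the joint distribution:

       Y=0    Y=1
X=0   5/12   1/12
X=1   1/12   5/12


H(X,Y) = -Σ p(x,y) log₂ p(x,y)
  p(0,0)=5/12: -0.4167 × log₂(0.4167) = 0.5263
  p(0,1)=1/12: -0.0833 × log₂(0.0833) = 0.2987
  p(1,0)=1/12: -0.0833 × log₂(0.0833) = 0.2987
  p(1,1)=5/12: -0.4167 × log₂(0.4167) = 0.5263
H(X,Y) = 1.6500 bits


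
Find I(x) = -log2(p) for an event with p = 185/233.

Information content I(x) = -log₂(p(x))
I = -log₂(185/233) = -log₂(0.7940)
I = 0.3328 bits


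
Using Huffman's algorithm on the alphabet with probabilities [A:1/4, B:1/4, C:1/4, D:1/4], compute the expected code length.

Huffman tree construction:
Combine smallest probabilities repeatedly
Resulting codes:
  A: 00 (length 2)
  B: 01 (length 2)
  C: 10 (length 2)
  D: 11 (length 2)
Average length = Σ p(s) × length(s) = 2.0000 bits


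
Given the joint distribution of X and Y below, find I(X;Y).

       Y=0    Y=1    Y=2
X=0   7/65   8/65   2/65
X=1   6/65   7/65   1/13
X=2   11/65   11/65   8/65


H(X) = 1.5339, H(Y) = 1.5477, H(X,Y) = 3.0604
I(X;Y) = H(X) + H(Y) - H(X,Y) = 0.0212 bits


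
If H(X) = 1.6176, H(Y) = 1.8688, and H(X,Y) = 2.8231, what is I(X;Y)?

I(X;Y) = H(X) + H(Y) - H(X,Y)
I(X;Y) = 1.6176 + 1.8688 - 2.8231 = 0.6633 bits


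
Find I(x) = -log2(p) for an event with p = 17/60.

Information content I(x) = -log₂(p(x))
I = -log₂(17/60) = -log₂(0.2833)
I = 1.8194 bits


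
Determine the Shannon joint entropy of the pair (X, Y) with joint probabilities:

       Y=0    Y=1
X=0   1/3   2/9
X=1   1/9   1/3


H(X,Y) = -Σ p(x,y) log₂ p(x,y)
  p(0,0)=1/3: -0.3333 × log₂(0.3333) = 0.5283
  p(0,1)=2/9: -0.2222 × log₂(0.2222) = 0.4822
  p(1,0)=1/9: -0.1111 × log₂(0.1111) = 0.3522
  p(1,1)=1/3: -0.3333 × log₂(0.3333) = 0.5283
H(X,Y) = 1.8911 bits


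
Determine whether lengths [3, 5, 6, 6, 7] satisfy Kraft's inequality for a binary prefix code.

Kraft inequality: Σ 2^(-l_i) ≤ 1 for prefix-free code
Calculating: 2^(-3) + 2^(-5) + 2^(-6) + 2^(-6) + 2^(-7)
= 0.125 + 0.03125 + 0.015625 + 0.015625 + 0.0078125
= 0.1953
Since 0.1953 ≤ 1, prefix-free code exists


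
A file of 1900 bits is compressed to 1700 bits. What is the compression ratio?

Compression ratio = Original / Compressed
= 1900 / 1700 = 1.12:1


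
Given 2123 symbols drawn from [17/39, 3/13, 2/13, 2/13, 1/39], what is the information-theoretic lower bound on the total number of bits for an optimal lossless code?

Entropy H = 1.9768 bits/symbol
Minimum bits = H × n = 1.9768 × 2123
= 4196.73 bits


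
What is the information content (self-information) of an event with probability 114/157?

Information content I(x) = -log₂(p(x))
I = -log₂(114/157) = -log₂(0.7261)
I = 0.4617 bits


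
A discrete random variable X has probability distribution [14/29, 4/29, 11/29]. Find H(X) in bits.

H(X) = -Σ p(x) log₂ p(x)
  -14/29 × log₂(14/29) = 0.5072
  -4/29 × log₂(4/29) = 0.3942
  -11/29 × log₂(11/29) = 0.5305
H(X) = 1.4319 bits


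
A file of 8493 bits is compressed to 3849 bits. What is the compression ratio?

Compression ratio = Original / Compressed
= 8493 / 3849 = 2.21:1


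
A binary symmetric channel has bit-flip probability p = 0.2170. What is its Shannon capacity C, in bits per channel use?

For BSC with error probability p:
C = 1 - H(p) where H(p) is binary entropy
H(0.2170) = -0.2170 × log₂(0.2170) - 0.7830 × log₂(0.7830)
H(p) = 0.7547
C = 1 - 0.7547 = 0.2453 bits/use


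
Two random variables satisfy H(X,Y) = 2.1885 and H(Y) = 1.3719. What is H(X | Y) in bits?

Chain rule: H(X,Y) = H(X|Y) + H(Y)
H(X|Y) = H(X,Y) - H(Y) = 2.1885 - 1.3719 = 0.8166 bits


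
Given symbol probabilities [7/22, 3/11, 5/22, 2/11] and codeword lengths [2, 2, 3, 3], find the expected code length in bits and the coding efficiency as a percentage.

Average length L = Σ p_i × l_i = 2.4091 bits
Entropy H = 1.9698 bits
Efficiency η = H/L × 100% = 81.77%


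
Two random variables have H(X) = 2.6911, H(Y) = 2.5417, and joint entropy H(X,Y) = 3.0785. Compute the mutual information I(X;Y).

I(X;Y) = H(X) + H(Y) - H(X,Y)
I(X;Y) = 2.6911 + 2.5417 - 3.0785 = 2.1543 bits


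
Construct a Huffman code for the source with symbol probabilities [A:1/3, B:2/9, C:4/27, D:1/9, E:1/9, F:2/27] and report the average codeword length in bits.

Huffman tree construction:
Combine smallest probabilities repeatedly
Resulting codes:
  A: 11 (length 2)
  B: 01 (length 2)
  C: 101 (length 3)
  D: 001 (length 3)
  E: 100 (length 3)
  F: 000 (length 3)
Average length = Σ p(s) × length(s) = 2.4444 bits


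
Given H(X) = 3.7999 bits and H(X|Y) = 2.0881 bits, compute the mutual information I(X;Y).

I(X;Y) = H(X) - H(X|Y)
I(X;Y) = 3.7999 - 2.0881 = 1.7118 bits


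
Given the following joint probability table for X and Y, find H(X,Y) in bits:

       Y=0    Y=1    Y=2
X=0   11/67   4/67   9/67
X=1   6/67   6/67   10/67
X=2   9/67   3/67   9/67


H(X,Y) = -Σ p(x,y) log₂ p(x,y)
  p(0,0)=11/67: -0.1642 × log₂(0.1642) = 0.4280
  p(0,1)=4/67: -0.0597 × log₂(0.0597) = 0.2428
  p(0,2)=9/67: -0.1343 × log₂(0.1343) = 0.3890
  p(1,0)=6/67: -0.0896 × log₂(0.0896) = 0.3117
  p(1,1)=6/67: -0.0896 × log₂(0.0896) = 0.3117
  p(1,2)=10/67: -0.1493 × log₂(0.1493) = 0.4096
  p(2,0)=9/67: -0.1343 × log₂(0.1343) = 0.3890
  p(2,1)=3/67: -0.0448 × log₂(0.0448) = 0.2006
  p(2,2)=9/67: -0.1343 × log₂(0.1343) = 0.3890
H(X,Y) = 3.0715 bits


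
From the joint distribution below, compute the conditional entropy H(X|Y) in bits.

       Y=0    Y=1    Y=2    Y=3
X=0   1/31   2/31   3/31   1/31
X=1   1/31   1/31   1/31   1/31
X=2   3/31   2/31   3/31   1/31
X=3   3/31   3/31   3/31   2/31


H(X|Y) = Σ_y p(y) H(X|Y=y)
  p(Y=0) = 8/31, H(X|Y=0) = 1.8113
  p(Y=1) = 8/31, H(X|Y=1) = 1.9056
  p(Y=2) = 10/31, H(X|Y=2) = 1.8955
  p(Y=3) = 5/31, H(X|Y=3) = 1.9219
H(X|Y) = 0.2581×1.8113 + 0.2581×1.9056 + 0.3226×1.8955 + 0.1613×1.9219 = 1.8806 bits


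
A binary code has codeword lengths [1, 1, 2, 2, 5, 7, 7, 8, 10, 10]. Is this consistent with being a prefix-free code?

Kraft inequality: Σ 2^(-l_i) ≤ 1 for prefix-free code
Calculating: 2^(-1) + 2^(-1) + 2^(-2) + 2^(-2) + 2^(-5) + 2^(-7) + 2^(-7) + 2^(-8) + 2^(-10) + 2^(-10)
= 0.5 + 0.5 + 0.25 + 0.25 + 0.03125 + 0.0078125 + 0.0078125 + 0.00390625 + 0.0009765625 + 0.0009765625
= 1.5527
Since 1.5527 > 1, prefix-free code does not exist


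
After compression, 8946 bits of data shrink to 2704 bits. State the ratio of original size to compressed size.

Compression ratio = Original / Compressed
= 8946 / 2704 = 3.31:1


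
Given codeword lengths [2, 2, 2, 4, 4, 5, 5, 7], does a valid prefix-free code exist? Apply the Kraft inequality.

Kraft inequality: Σ 2^(-l_i) ≤ 1 for prefix-free code
Calculating: 2^(-2) + 2^(-2) + 2^(-2) + 2^(-4) + 2^(-4) + 2^(-5) + 2^(-5) + 2^(-7)
= 0.25 + 0.25 + 0.25 + 0.0625 + 0.0625 + 0.03125 + 0.03125 + 0.0078125
= 0.9453
Since 0.9453 ≤ 1, prefix-free code exists


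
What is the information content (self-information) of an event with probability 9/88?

Information content I(x) = -log₂(p(x))
I = -log₂(9/88) = -log₂(0.1023)
I = 3.2895 bits


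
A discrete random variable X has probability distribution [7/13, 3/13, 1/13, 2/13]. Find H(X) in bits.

H(X) = -Σ p(x) log₂ p(x)
  -7/13 × log₂(7/13) = 0.4809
  -3/13 × log₂(3/13) = 0.4882
  -1/13 × log₂(1/13) = 0.2846
  -2/13 × log₂(2/13) = 0.4155
H(X) = 1.6692 bits


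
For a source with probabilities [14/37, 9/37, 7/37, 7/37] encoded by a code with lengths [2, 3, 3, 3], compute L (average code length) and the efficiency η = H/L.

Average length L = Σ p_i × l_i = 2.6216 bits
Entropy H = 1.9355 bits
Efficiency η = H/L × 100% = 73.83%


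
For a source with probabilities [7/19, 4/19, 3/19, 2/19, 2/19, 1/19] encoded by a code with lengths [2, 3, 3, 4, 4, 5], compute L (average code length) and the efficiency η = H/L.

Average length L = Σ p_i × l_i = 2.9474 bits
Entropy H = 2.3318 bits
Efficiency η = H/L × 100% = 79.11%


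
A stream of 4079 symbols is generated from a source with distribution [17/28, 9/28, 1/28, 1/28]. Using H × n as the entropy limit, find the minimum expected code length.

Entropy H = 1.3068 bits/symbol
Minimum bits = H × n = 1.3068 × 4079
= 5330.34 bits


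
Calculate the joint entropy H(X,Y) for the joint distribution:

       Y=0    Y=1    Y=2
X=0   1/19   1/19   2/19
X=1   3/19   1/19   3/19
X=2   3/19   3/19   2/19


H(X,Y) = -Σ p(x,y) log₂ p(x,y)
  p(0,0)=1/19: -0.0526 × log₂(0.0526) = 0.2236
  p(0,1)=1/19: -0.0526 × log₂(0.0526) = 0.2236
  p(0,2)=2/19: -0.1053 × log₂(0.1053) = 0.3419
  p(1,0)=3/19: -0.1579 × log₂(0.1579) = 0.4205
  p(1,1)=1/19: -0.0526 × log₂(0.0526) = 0.2236
  p(1,2)=3/19: -0.1579 × log₂(0.1579) = 0.4205
  p(2,0)=3/19: -0.1579 × log₂(0.1579) = 0.4205
  p(2,1)=3/19: -0.1579 × log₂(0.1579) = 0.4205
  p(2,2)=2/19: -0.1053 × log₂(0.1053) = 0.3419
H(X,Y) = 3.0364 bits


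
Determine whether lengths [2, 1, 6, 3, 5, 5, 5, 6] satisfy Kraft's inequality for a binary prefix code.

Kraft inequality: Σ 2^(-l_i) ≤ 1 for prefix-free code
Calculating: 2^(-2) + 2^(-1) + 2^(-6) + 2^(-3) + 2^(-5) + 2^(-5) + 2^(-5) + 2^(-6)
= 0.25 + 0.5 + 0.015625 + 0.125 + 0.03125 + 0.03125 + 0.03125 + 0.015625
= 1.0000
Since 1.0000 ≤ 1, prefix-free code exists


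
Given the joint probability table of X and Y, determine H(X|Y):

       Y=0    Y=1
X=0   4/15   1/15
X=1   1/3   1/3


H(X|Y) = Σ_y p(y) H(X|Y=y)
  p(Y=0) = 3/5, H(X|Y=0) = 0.9911
  p(Y=1) = 2/5, H(X|Y=1) = 0.6500
H(X|Y) = 0.6000×0.9911 + 0.4000×0.6500 = 0.8547 bits


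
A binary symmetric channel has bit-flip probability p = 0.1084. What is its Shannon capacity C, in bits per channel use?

For BSC with error probability p:
C = 1 - H(p) where H(p) is binary entropy
H(0.1084) = -0.1084 × log₂(0.1084) - 0.8916 × log₂(0.8916)
H(p) = 0.4951
C = 1 - 0.4951 = 0.5049 bits/use


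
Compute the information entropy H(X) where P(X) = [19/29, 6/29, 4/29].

H(X) = -Σ p(x) log₂ p(x)
  -19/29 × log₂(19/29) = 0.3997
  -6/29 × log₂(6/29) = 0.4703
  -4/29 × log₂(4/29) = 0.3942
H(X) = 1.2642 bits


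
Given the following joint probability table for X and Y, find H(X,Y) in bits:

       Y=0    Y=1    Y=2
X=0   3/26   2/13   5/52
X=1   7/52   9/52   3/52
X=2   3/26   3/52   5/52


H(X,Y) = -Σ p(x,y) log₂ p(x,y)
  p(0,0)=3/26: -0.1154 × log₂(0.1154) = 0.3595
  p(0,1)=2/13: -0.1538 × log₂(0.1538) = 0.4155
  p(0,2)=5/52: -0.0962 × log₂(0.0962) = 0.3249
  p(1,0)=7/52: -0.1346 × log₂(0.1346) = 0.3895
  p(1,1)=9/52: -0.1731 × log₂(0.1731) = 0.4380
  p(1,2)=3/52: -0.0577 × log₂(0.0577) = 0.2374
  p(2,0)=3/26: -0.1154 × log₂(0.1154) = 0.3595
  p(2,1)=3/52: -0.0577 × log₂(0.0577) = 0.2374
  p(2,2)=5/52: -0.0962 × log₂(0.0962) = 0.3249
H(X,Y) = 3.0864 bits


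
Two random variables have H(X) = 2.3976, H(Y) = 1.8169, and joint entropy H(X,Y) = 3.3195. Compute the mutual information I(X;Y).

I(X;Y) = H(X) + H(Y) - H(X,Y)
I(X;Y) = 2.3976 + 1.8169 - 3.3195 = 0.895 bits


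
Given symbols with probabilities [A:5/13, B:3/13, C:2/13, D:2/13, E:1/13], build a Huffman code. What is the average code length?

Huffman tree construction:
Combine smallest probabilities repeatedly
Resulting codes:
  A: 11 (length 2)
  B: 01 (length 2)
  C: 101 (length 3)
  D: 00 (length 2)
  E: 100 (length 3)
Average length = Σ p(s) × length(s) = 2.2308 bits


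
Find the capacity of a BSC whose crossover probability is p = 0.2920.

For BSC with error probability p:
C = 1 - H(p) where H(p) is binary entropy
H(0.2920) = -0.2920 × log₂(0.2920) - 0.7080 × log₂(0.7080)
H(p) = 0.8713
C = 1 - 0.8713 = 0.1287 bits/use


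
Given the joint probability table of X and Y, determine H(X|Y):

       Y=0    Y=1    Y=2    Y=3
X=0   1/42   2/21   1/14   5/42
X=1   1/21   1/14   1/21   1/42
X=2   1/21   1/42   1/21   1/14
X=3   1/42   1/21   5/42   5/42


H(X|Y) = Σ_y p(y) H(X|Y=y)
  p(Y=0) = 1/7, H(X|Y=0) = 1.9183
  p(Y=1) = 5/21, H(X|Y=1) = 1.8464
  p(Y=2) = 2/7, H(X|Y=2) = 1.8879
  p(Y=3) = 1/3, H(X|Y=3) = 1.8092
H(X|Y) = 0.1429×1.9183 + 0.2381×1.8464 + 0.2857×1.8879 + 0.3333×1.8092 = 1.8561 bits


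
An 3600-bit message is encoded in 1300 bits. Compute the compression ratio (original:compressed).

Compression ratio = Original / Compressed
= 3600 / 1300 = 2.77:1


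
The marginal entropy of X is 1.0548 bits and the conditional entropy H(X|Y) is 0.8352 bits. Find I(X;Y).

I(X;Y) = H(X) - H(X|Y)
I(X;Y) = 1.0548 - 0.8352 = 0.2196 bits


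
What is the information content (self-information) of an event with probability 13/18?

Information content I(x) = -log₂(p(x))
I = -log₂(13/18) = -log₂(0.7222)
I = 0.4695 bits


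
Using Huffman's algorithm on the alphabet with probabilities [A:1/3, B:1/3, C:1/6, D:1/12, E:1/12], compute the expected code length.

Huffman tree construction:
Combine smallest probabilities repeatedly
Resulting codes:
  A: 10 (length 2)
  B: 11 (length 2)
  C: 00 (length 2)
  D: 010 (length 3)
  E: 011 (length 3)
Average length = Σ p(s) × length(s) = 2.1667 bits


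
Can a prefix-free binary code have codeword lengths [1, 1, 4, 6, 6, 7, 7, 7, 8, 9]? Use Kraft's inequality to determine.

Kraft inequality: Σ 2^(-l_i) ≤ 1 for prefix-free code
Calculating: 2^(-1) + 2^(-1) + 2^(-4) + 2^(-6) + 2^(-6) + 2^(-7) + 2^(-7) + 2^(-7) + 2^(-8) + 2^(-9)
= 0.5 + 0.5 + 0.0625 + 0.015625 + 0.015625 + 0.0078125 + 0.0078125 + 0.0078125 + 0.00390625 + 0.001953125
= 1.1230
Since 1.1230 > 1, prefix-free code does not exist


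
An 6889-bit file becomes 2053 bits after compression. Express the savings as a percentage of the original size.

Space savings = (1 - Compressed/Original) × 100%
= (1 - 2053/6889) × 100%
= 70.20%


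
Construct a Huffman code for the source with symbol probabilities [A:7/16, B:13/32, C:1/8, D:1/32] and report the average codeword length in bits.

Huffman tree construction:
Combine smallest probabilities repeatedly
Resulting codes:
  A: 0 (length 1)
  B: 11 (length 2)
  C: 101 (length 3)
  D: 100 (length 3)
Average length = Σ p(s) × length(s) = 1.7188 bits


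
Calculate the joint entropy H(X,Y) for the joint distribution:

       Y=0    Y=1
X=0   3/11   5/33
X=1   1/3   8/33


H(X,Y) = -Σ p(x,y) log₂ p(x,y)
  p(0,0)=3/11: -0.2727 × log₂(0.2727) = 0.5112
  p(0,1)=5/33: -0.1515 × log₂(0.1515) = 0.4125
  p(1,0)=1/3: -0.3333 × log₂(0.3333) = 0.5283
  p(1,1)=8/33: -0.2424 × log₂(0.2424) = 0.4956
H(X,Y) = 1.9476 bits


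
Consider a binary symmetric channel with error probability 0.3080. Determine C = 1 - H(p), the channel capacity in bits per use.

For BSC with error probability p:
C = 1 - H(p) where H(p) is binary entropy
H(0.3080) = -0.3080 × log₂(0.3080) - 0.6920 × log₂(0.6920)
H(p) = 0.8909
C = 1 - 0.8909 = 0.1091 bits/use


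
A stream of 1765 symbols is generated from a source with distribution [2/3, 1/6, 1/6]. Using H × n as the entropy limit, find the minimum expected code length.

Entropy H = 1.2516 bits/symbol
Minimum bits = H × n = 1.2516 × 1765
= 2209.13 bits


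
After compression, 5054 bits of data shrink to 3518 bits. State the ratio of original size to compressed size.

Compression ratio = Original / Compressed
= 5054 / 3518 = 1.44:1


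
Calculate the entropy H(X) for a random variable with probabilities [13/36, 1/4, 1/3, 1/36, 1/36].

H(X) = -Σ p(x) log₂ p(x)
  -13/36 × log₂(13/36) = 0.5306
  -1/4 × log₂(1/4) = 0.5000
  -1/3 × log₂(1/3) = 0.5283
  -1/36 × log₂(1/36) = 0.1436
  -1/36 × log₂(1/36) = 0.1436
H(X) = 1.8462 bits


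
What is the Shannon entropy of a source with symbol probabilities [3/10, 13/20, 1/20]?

H(X) = -Σ p(x) log₂ p(x)
  -3/10 × log₂(3/10) = 0.5211
  -13/20 × log₂(13/20) = 0.4040
  -1/20 × log₂(1/20) = 0.2161
H(X) = 1.1412 bits


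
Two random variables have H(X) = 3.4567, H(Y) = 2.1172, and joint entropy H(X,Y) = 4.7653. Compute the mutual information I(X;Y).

I(X;Y) = H(X) + H(Y) - H(X,Y)
I(X;Y) = 3.4567 + 2.1172 - 4.7653 = 0.8086 bits


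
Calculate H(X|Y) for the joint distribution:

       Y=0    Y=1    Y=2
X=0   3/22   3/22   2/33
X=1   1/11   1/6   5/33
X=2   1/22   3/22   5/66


H(X|Y) = Σ_y p(y) H(X|Y=y)
  p(Y=0) = 3/11, H(X|Y=0) = 1.4591
  p(Y=1) = 29/66, H(X|Y=1) = 1.5782
  p(Y=2) = 19/66, H(X|Y=2) = 1.4675
H(X|Y) = 0.2727×1.4591 + 0.4394×1.5782 + 0.2879×1.4675 = 1.5139 bits


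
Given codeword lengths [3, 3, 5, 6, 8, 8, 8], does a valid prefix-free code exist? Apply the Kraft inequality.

Kraft inequality: Σ 2^(-l_i) ≤ 1 for prefix-free code
Calculating: 2^(-3) + 2^(-3) + 2^(-5) + 2^(-6) + 2^(-8) + 2^(-8) + 2^(-8)
= 0.125 + 0.125 + 0.03125 + 0.015625 + 0.00390625 + 0.00390625 + 0.00390625
= 0.3086
Since 0.3086 ≤ 1, prefix-free code exists


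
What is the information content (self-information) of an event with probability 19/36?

Information content I(x) = -log₂(p(x))
I = -log₂(19/36) = -log₂(0.5278)
I = 0.9220 bits


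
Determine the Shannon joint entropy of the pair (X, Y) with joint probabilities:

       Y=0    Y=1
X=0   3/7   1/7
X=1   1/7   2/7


H(X,Y) = -Σ p(x,y) log₂ p(x,y)
  p(0,0)=3/7: -0.4286 × log₂(0.4286) = 0.5239
  p(0,1)=1/7: -0.1429 × log₂(0.1429) = 0.4011
  p(1,0)=1/7: -0.1429 × log₂(0.1429) = 0.4011
  p(1,1)=2/7: -0.2857 × log₂(0.2857) = 0.5164
H(X,Y) = 1.8424 bits
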